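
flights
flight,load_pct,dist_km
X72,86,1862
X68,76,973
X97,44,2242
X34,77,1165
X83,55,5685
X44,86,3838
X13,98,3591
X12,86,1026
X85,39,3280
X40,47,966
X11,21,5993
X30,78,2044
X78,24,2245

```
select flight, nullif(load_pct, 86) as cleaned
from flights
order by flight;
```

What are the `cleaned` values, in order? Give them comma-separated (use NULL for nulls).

21, NULL, 98, 78, 77, 47, NULL, 76, NULL, 24, 55, 39, 44

flight=X11: load_pct=21 vs 86: differ → 21
flight=X12: load_pct=86 vs 86: equal → NULL
flight=X13: load_pct=98 vs 86: differ → 98
flight=X30: load_pct=78 vs 86: differ → 78
flight=X34: load_pct=77 vs 86: differ → 77
flight=X40: load_pct=47 vs 86: differ → 47
flight=X44: load_pct=86 vs 86: equal → NULL
flight=X68: load_pct=76 vs 86: differ → 76
flight=X72: load_pct=86 vs 86: equal → NULL
flight=X78: load_pct=24 vs 86: differ → 24
flight=X83: load_pct=55 vs 86: differ → 55
flight=X85: load_pct=39 vs 86: differ → 39
flight=X97: load_pct=44 vs 86: differ → 44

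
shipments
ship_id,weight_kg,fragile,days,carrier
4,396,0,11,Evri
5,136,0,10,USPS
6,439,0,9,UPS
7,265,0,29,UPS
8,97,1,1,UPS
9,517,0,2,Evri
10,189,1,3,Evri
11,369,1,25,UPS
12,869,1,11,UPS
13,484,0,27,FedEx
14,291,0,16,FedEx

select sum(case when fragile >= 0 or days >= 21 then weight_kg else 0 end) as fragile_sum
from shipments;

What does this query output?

4052

ship_id=4: ✓ → 396
ship_id=5: ✓ → 136
ship_id=6: ✓ → 439
ship_id=7: ✓ → 265
ship_id=8: ✓ → 97
ship_id=9: ✓ → 517
ship_id=10: ✓ → 189
ship_id=11: ✓ → 369
ship_id=12: ✓ → 869
ship_id=13: ✓ → 484
ship_id=14: ✓ → 291
fragile_sum = 396 + 136 + 439 + 265 + 97 + 517 + 189 + 369 + 869 + 484 + 291 = 4052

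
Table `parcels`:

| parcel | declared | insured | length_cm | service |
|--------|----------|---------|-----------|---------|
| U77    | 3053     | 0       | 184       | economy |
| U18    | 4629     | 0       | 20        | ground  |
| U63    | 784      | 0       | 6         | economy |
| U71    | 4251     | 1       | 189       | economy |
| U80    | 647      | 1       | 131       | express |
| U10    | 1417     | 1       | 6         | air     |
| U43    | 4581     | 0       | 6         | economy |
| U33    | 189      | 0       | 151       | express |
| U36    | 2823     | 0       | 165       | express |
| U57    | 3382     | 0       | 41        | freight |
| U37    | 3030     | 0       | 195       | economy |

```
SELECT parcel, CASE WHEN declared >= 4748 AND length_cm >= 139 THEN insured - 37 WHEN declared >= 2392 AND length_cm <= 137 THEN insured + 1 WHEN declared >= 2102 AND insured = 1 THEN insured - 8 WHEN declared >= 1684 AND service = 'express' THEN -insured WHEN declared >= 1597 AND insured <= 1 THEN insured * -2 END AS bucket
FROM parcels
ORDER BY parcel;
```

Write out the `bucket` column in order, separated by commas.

NULL, 1, NULL, 0, 0, 1, 1, NULL, -7, 0, NULL

parcel=U10: (no match → NULL) → NULL
parcel=U18: declared >= 2392 AND length_cm <= 137 → 1
parcel=U33: (no match → NULL) → NULL
parcel=U36: declared >= 1684 AND service = 'express' → 0
parcel=U37: declared >= 1597 AND insured <= 1 → 0
parcel=U43: declared >= 2392 AND length_cm <= 137 → 1
parcel=U57: declared >= 2392 AND length_cm <= 137 → 1
parcel=U63: (no match → NULL) → NULL
parcel=U71: declared >= 2102 AND insured = 1 → -7
parcel=U77: declared >= 1597 AND insured <= 1 → 0
parcel=U80: (no match → NULL) → NULL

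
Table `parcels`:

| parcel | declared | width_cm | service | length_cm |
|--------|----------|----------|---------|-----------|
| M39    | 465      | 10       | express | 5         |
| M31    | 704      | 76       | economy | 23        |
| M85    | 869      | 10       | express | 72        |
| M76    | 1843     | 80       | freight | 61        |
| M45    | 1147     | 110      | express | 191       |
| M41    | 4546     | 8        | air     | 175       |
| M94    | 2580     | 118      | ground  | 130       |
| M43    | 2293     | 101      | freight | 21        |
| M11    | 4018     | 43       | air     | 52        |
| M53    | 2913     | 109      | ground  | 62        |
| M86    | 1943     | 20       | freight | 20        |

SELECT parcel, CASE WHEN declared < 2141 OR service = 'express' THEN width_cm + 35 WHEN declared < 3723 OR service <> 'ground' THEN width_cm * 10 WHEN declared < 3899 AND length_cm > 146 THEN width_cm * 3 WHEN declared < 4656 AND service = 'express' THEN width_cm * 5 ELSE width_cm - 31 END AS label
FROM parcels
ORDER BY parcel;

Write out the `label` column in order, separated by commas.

430, 111, 45, 80, 1010, 145, 1090, 115, 45, 55, 1180

parcel=M11: declared < 3723 OR service <> 'ground' → 430
parcel=M31: declared < 2141 OR service = 'express' → 111
parcel=M39: declared < 2141 OR service = 'express' → 45
parcel=M41: declared < 3723 OR service <> 'ground' → 80
parcel=M43: declared < 3723 OR service <> 'ground' → 1010
parcel=M45: declared < 2141 OR service = 'express' → 145
parcel=M53: declared < 3723 OR service <> 'ground' → 1090
parcel=M76: declared < 2141 OR service = 'express' → 115
parcel=M85: declared < 2141 OR service = 'express' → 45
parcel=M86: declared < 2141 OR service = 'express' → 55
parcel=M94: declared < 3723 OR service <> 'ground' → 1180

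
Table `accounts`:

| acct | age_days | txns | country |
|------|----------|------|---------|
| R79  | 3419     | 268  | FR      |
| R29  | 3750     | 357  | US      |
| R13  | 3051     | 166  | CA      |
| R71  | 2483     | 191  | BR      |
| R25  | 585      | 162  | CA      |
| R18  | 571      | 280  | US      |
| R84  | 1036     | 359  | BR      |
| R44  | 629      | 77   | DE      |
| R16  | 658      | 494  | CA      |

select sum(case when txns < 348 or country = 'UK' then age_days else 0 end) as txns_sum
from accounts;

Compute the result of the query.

acct=R79: ✓ → 3419
acct=R29: ✗
acct=R13: ✓ → 3051
acct=R71: ✓ → 2483
acct=R25: ✓ → 585
acct=R18: ✓ → 571
acct=R84: ✗
acct=R44: ✓ → 629
acct=R16: ✗
txns_sum = 3419 + 3051 + 2483 + 585 + 571 + 629 = 10738

10738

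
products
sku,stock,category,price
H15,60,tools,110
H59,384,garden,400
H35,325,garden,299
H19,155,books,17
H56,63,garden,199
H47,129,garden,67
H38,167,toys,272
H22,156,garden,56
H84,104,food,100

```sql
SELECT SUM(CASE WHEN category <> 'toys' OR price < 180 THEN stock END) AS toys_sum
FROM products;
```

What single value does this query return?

1376

sku=H15: ✓ → 60
sku=H59: ✓ → 384
sku=H35: ✓ → 325
sku=H19: ✓ → 155
sku=H56: ✓ → 63
sku=H47: ✓ → 129
sku=H38: ✗
sku=H22: ✓ → 156
sku=H84: ✓ → 104
toys_sum = 60 + 384 + 325 + 155 + 63 + 129 + 156 + 104 = 1376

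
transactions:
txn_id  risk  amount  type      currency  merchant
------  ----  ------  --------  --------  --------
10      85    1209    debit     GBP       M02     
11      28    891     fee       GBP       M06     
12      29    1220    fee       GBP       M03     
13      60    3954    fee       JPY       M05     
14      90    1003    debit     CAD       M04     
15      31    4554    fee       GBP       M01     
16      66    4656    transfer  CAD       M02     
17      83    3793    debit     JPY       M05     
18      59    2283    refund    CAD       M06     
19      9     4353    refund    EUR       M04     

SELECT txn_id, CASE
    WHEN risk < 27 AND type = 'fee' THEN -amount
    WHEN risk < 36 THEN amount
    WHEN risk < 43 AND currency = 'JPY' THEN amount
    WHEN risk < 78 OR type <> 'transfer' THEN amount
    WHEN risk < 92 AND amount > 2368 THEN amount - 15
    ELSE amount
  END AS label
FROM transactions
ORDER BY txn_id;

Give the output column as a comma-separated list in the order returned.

txn_id=10: risk < 78 OR type <> 'transfer' → 1209
txn_id=11: risk < 36 → 891
txn_id=12: risk < 36 → 1220
txn_id=13: risk < 78 OR type <> 'transfer' → 3954
txn_id=14: risk < 78 OR type <> 'transfer' → 1003
txn_id=15: risk < 36 → 4554
txn_id=16: risk < 78 OR type <> 'transfer' → 4656
txn_id=17: risk < 78 OR type <> 'transfer' → 3793
txn_id=18: risk < 78 OR type <> 'transfer' → 2283
txn_id=19: risk < 36 → 4353

1209, 891, 1220, 3954, 1003, 4554, 4656, 3793, 2283, 4353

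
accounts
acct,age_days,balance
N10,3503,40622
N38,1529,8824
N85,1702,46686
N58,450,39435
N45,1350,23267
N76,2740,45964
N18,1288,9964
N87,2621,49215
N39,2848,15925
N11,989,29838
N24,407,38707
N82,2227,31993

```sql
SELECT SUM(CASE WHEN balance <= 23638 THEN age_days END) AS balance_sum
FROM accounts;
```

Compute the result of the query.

acct=N10: ✗
acct=N38: ✓ → 1529
acct=N85: ✗
acct=N58: ✗
acct=N45: ✓ → 1350
acct=N76: ✗
acct=N18: ✓ → 1288
acct=N87: ✗
acct=N39: ✓ → 2848
acct=N11: ✗
acct=N24: ✗
acct=N82: ✗
balance_sum = 1529 + 1350 + 1288 + 2848 = 7015

7015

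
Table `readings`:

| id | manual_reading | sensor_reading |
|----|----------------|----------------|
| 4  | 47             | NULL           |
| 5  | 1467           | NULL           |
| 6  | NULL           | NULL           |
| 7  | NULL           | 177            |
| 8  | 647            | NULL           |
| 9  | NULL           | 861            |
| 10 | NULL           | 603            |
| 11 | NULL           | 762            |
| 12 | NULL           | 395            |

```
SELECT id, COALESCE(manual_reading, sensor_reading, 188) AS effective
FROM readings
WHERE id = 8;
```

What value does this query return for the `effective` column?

647

id = 8: manual_reading=647, sensor_reading=NULL.
manual_reading=647 → 647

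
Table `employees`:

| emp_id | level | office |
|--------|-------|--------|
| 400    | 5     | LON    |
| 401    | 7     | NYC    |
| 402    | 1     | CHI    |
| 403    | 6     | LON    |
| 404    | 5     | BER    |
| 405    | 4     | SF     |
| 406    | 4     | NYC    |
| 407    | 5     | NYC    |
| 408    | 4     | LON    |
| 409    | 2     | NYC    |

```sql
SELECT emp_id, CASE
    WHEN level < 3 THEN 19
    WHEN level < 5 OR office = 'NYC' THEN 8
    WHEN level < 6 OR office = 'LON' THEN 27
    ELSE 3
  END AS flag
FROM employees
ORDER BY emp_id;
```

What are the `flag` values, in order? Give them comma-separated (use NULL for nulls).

emp_id=400: level < 6 OR office = 'LON' → 27
emp_id=401: level < 5 OR office = 'NYC' → 8
emp_id=402: level < 3 → 19
emp_id=403: level < 6 OR office = 'LON' → 27
emp_id=404: level < 6 OR office = 'LON' → 27
emp_id=405: level < 5 OR office = 'NYC' → 8
emp_id=406: level < 5 OR office = 'NYC' → 8
emp_id=407: level < 5 OR office = 'NYC' → 8
emp_id=408: level < 5 OR office = 'NYC' → 8
emp_id=409: level < 3 → 19

27, 8, 19, 27, 27, 8, 8, 8, 8, 19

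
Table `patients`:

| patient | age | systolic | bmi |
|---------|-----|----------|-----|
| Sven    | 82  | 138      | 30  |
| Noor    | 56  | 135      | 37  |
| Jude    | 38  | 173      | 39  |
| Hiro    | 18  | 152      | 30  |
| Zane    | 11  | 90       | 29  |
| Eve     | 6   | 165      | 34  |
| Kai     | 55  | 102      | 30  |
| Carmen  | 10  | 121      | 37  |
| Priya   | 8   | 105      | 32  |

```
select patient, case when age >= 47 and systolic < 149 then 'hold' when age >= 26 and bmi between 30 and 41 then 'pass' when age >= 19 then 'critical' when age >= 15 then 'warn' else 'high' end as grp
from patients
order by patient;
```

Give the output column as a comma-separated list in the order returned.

patient=Carmen: ELSE → high
patient=Eve: ELSE → high
patient=Hiro: age >= 15 → warn
patient=Jude: age >= 26 and bmi between 30 and 41 → pass
patient=Kai: age >= 47 and systolic < 149 → hold
patient=Noor: age >= 47 and systolic < 149 → hold
patient=Priya: ELSE → high
patient=Sven: age >= 47 and systolic < 149 → hold
patient=Zane: ELSE → high

high, high, warn, pass, hold, hold, high, hold, high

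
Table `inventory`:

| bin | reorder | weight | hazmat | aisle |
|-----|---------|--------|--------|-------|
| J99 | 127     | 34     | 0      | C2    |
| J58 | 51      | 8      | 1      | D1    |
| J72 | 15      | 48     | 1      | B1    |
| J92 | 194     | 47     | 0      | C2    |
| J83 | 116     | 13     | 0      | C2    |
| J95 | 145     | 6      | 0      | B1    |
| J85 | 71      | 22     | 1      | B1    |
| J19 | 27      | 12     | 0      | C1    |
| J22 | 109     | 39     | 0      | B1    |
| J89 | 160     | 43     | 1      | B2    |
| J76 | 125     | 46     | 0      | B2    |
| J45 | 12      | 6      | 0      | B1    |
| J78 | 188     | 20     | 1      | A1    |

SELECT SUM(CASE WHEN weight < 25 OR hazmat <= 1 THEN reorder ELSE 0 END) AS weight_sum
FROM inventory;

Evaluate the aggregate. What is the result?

bin=J99: ✓ → 127
bin=J58: ✓ → 51
bin=J72: ✓ → 15
bin=J92: ✓ → 194
bin=J83: ✓ → 116
bin=J95: ✓ → 145
bin=J85: ✓ → 71
bin=J19: ✓ → 27
bin=J22: ✓ → 109
bin=J89: ✓ → 160
bin=J76: ✓ → 125
bin=J45: ✓ → 12
bin=J78: ✓ → 188
weight_sum = 127 + 51 + 15 + 194 + 116 + 145 + 71 + 27 + 109 + 160 + 125 + 12 + 188 = 1340

1340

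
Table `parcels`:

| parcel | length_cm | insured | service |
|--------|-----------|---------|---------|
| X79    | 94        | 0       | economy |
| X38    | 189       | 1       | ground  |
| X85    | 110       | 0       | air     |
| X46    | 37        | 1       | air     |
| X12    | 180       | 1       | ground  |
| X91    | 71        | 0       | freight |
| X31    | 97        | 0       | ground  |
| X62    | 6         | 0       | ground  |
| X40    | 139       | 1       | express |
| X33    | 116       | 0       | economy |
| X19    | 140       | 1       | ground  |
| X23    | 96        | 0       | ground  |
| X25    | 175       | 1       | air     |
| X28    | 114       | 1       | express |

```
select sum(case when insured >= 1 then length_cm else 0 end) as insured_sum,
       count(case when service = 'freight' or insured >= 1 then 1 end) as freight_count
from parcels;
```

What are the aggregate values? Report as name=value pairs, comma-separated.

[insured_sum: insured >= 1]
parcel=X79: ✗
parcel=X38: ✓ → 189
parcel=X85: ✗
parcel=X46: ✓ → 37
parcel=X12: ✓ → 180
parcel=X91: ✗
parcel=X31: ✗
parcel=X62: ✗
parcel=X40: ✓ → 139
parcel=X33: ✗
parcel=X19: ✓ → 140
parcel=X23: ✗
parcel=X25: ✓ → 175
parcel=X28: ✓ → 114
insured_sum = 189 + 37 + 180 + 139 + 140 + 175 + 114 = 974
—
[freight_count: service = 'freight' or insured >= 1]
parcel=X79: ✗
parcel=X38: ✓ → 1
parcel=X85: ✗
parcel=X46: ✓ → 1
parcel=X12: ✓ → 1
parcel=X91: ✓ → 1
parcel=X31: ✗
parcel=X62: ✗
parcel=X40: ✓ → 1
parcel=X33: ✗
parcel=X19: ✓ → 1
parcel=X23: ✗
parcel=X25: ✓ → 1
parcel=X28: ✓ → 1
freight_count = COUNT(1, 1, 1, 1, 1, 1, 1, 1) = 8

insured_sum=974, freight_count=8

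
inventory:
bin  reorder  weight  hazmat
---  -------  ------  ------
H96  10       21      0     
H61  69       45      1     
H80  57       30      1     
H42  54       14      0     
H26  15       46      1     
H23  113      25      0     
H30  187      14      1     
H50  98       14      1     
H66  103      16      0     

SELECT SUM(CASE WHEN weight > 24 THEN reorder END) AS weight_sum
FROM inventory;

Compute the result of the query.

254

bin=H96: ✗
bin=H61: ✓ → 69
bin=H80: ✓ → 57
bin=H42: ✗
bin=H26: ✓ → 15
bin=H23: ✓ → 113
bin=H30: ✗
bin=H50: ✗
bin=H66: ✗
weight_sum = 69 + 57 + 15 + 113 = 254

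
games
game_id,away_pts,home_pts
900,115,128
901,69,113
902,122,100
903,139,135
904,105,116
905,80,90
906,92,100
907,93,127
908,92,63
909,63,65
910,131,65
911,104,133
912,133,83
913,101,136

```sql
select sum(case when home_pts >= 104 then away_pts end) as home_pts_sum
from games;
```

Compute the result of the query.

game_id=900: ✓ → 115
game_id=901: ✓ → 69
game_id=902: ✗
game_id=903: ✓ → 139
game_id=904: ✓ → 105
game_id=905: ✗
game_id=906: ✗
game_id=907: ✓ → 93
game_id=908: ✗
game_id=909: ✗
game_id=910: ✗
game_id=911: ✓ → 104
game_id=912: ✗
game_id=913: ✓ → 101
home_pts_sum = 115 + 69 + 139 + 105 + 93 + 104 + 101 = 726

726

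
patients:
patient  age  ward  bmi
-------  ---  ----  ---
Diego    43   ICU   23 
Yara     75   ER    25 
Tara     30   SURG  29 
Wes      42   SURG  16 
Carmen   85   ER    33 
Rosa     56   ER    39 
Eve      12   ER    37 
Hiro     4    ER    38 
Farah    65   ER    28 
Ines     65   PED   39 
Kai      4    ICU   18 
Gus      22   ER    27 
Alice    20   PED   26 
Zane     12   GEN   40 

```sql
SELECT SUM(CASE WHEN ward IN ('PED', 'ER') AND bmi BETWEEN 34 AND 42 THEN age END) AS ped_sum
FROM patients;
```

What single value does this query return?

137

patient=Diego: ✗
patient=Yara: ✗
patient=Tara: ✗
patient=Wes: ✗
patient=Carmen: ✗
patient=Rosa: ✓ → 56
patient=Eve: ✓ → 12
patient=Hiro: ✓ → 4
patient=Farah: ✗
patient=Ines: ✓ → 65
patient=Kai: ✗
patient=Gus: ✗
patient=Alice: ✗
patient=Zane: ✗
ped_sum = 56 + 12 + 4 + 65 = 137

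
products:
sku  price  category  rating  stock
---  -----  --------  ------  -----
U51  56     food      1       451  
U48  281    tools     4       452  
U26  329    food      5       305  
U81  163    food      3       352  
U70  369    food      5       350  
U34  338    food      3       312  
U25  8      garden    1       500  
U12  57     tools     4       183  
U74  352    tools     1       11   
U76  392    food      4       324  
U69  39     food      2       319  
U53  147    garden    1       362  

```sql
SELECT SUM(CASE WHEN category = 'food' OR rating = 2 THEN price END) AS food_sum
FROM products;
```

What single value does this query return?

1686

sku=U51: ✓ → 56
sku=U48: ✗
sku=U26: ✓ → 329
sku=U81: ✓ → 163
sku=U70: ✓ → 369
sku=U34: ✓ → 338
sku=U25: ✗
sku=U12: ✗
sku=U74: ✗
sku=U76: ✓ → 392
sku=U69: ✓ → 39
sku=U53: ✗
food_sum = 56 + 329 + 163 + 369 + 338 + 392 + 39 = 1686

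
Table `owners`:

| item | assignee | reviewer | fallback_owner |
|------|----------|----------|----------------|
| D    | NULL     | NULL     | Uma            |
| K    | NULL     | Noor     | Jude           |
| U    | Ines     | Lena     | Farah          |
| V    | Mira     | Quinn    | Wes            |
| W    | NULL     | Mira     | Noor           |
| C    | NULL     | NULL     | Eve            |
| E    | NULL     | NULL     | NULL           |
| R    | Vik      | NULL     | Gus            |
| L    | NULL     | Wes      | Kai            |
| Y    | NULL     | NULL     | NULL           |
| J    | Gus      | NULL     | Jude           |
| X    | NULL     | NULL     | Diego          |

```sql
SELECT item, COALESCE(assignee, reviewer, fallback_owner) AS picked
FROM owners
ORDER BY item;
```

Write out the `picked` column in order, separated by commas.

Eve, Uma, NULL, Gus, Noor, Wes, Vik, Ines, Mira, Mira, Diego, NULL

item=C: assignee=NULL, reviewer=NULL, fallback_owner=Eve → Eve
item=D: assignee=NULL, reviewer=NULL, fallback_owner=Uma → Uma
item=E: assignee=NULL, reviewer=NULL, fallback_owner=NULL (all NULL) → NULL
item=J: assignee=Gus → Gus
item=K: assignee=NULL, reviewer=Noor → Noor
item=L: assignee=NULL, reviewer=Wes → Wes
item=R: assignee=Vik → Vik
item=U: assignee=Ines → Ines
item=V: assignee=Mira → Mira
item=W: assignee=NULL, reviewer=Mira → Mira
item=X: assignee=NULL, reviewer=NULL, fallback_owner=Diego → Diego
item=Y: assignee=NULL, reviewer=NULL, fallback_owner=NULL (all NULL) → NULL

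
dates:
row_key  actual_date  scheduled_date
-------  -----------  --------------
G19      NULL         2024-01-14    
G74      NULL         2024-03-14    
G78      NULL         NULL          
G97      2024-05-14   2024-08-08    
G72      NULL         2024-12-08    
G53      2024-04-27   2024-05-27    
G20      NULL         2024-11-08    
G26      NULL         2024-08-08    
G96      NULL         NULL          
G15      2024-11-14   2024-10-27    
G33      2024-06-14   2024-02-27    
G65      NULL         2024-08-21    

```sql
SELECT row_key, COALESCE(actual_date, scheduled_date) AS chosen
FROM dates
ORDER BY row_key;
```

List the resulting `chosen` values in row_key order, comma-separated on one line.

2024-11-14, 2024-01-14, 2024-11-08, 2024-08-08, 2024-06-14, 2024-04-27, 2024-08-21, 2024-12-08, 2024-03-14, NULL, NULL, 2024-05-14

row_key=G15: actual_date=2024-11-14 → 2024-11-14
row_key=G19: actual_date=NULL, scheduled_date=2024-01-14 → 2024-01-14
row_key=G20: actual_date=NULL, scheduled_date=2024-11-08 → 2024-11-08
row_key=G26: actual_date=NULL, scheduled_date=2024-08-08 → 2024-08-08
row_key=G33: actual_date=2024-06-14 → 2024-06-14
row_key=G53: actual_date=2024-04-27 → 2024-04-27
row_key=G65: actual_date=NULL, scheduled_date=2024-08-21 → 2024-08-21
row_key=G72: actual_date=NULL, scheduled_date=2024-12-08 → 2024-12-08
row_key=G74: actual_date=NULL, scheduled_date=2024-03-14 → 2024-03-14
row_key=G78: actual_date=NULL, scheduled_date=NULL (all NULL) → NULL
row_key=G96: actual_date=NULL, scheduled_date=NULL (all NULL) → NULL
row_key=G97: actual_date=2024-05-14 → 2024-05-14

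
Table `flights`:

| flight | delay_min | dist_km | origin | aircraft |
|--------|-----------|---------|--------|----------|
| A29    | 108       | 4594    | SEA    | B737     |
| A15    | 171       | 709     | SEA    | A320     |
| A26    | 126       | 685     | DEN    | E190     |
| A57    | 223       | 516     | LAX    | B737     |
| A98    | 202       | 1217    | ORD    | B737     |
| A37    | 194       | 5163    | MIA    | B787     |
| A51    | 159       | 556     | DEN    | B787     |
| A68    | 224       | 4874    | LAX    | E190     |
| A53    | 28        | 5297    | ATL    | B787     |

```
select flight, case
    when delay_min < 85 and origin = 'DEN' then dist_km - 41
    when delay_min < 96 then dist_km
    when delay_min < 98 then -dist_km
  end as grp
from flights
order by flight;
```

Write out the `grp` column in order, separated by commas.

NULL, NULL, NULL, NULL, NULL, 5297, NULL, NULL, NULL

flight=A15: (no match → NULL) → NULL
flight=A26: (no match → NULL) → NULL
flight=A29: (no match → NULL) → NULL
flight=A37: (no match → NULL) → NULL
flight=A51: (no match → NULL) → NULL
flight=A53: delay_min < 96 → 5297
flight=A57: (no match → NULL) → NULL
flight=A68: (no match → NULL) → NULL
flight=A98: (no match → NULL) → NULL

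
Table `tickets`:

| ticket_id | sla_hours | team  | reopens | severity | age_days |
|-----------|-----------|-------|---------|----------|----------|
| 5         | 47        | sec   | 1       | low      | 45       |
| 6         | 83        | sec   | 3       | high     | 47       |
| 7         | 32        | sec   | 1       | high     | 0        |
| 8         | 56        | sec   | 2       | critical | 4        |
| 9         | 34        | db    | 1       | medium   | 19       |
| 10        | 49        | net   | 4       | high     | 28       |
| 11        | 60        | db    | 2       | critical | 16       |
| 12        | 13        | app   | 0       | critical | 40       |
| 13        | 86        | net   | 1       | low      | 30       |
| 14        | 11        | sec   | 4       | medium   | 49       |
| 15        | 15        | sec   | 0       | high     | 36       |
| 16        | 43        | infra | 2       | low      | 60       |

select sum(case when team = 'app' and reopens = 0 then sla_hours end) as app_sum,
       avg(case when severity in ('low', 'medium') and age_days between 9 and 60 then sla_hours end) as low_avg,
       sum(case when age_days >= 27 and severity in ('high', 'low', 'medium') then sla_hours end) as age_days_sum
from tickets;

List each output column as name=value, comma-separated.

[app_sum: team = 'app' and reopens = 0]
ticket_id=5: ✗
ticket_id=6: ✗
ticket_id=7: ✗
ticket_id=8: ✗
ticket_id=9: ✗
ticket_id=10: ✗
ticket_id=11: ✗
ticket_id=12: ✓ → 13
ticket_id=13: ✗
ticket_id=14: ✗
ticket_id=15: ✗
ticket_id=16: ✗
app_sum = 13
—
[low_avg: severity in ('low', 'medium') and age_days between 9 and 60]
ticket_id=5: ✓ → 47
ticket_id=6: ✗
ticket_id=7: ✗
ticket_id=8: ✗
ticket_id=9: ✓ → 34
ticket_id=10: ✗
ticket_id=11: ✗
ticket_id=12: ✗
ticket_id=13: ✓ → 86
ticket_id=14: ✓ → 11
ticket_id=15: ✗
ticket_id=16: ✓ → 43
low_avg = (47 + 34 + 86 + 11 + 43) / 5 = 44.2
—
[age_days_sum: age_days >= 27 and severity in ('high', 'low', 'medium')]
ticket_id=5: ✓ → 47
ticket_id=6: ✓ → 83
ticket_id=7: ✗
ticket_id=8: ✗
ticket_id=9: ✗
ticket_id=10: ✓ → 49
ticket_id=11: ✗
ticket_id=12: ✗
ticket_id=13: ✓ → 86
ticket_id=14: ✓ → 11
ticket_id=15: ✓ → 15
ticket_id=16: ✓ → 43
age_days_sum = 47 + 83 + 49 + 86 + 11 + 15 + 43 = 334

app_sum=13, low_avg=44.2, age_days_sum=334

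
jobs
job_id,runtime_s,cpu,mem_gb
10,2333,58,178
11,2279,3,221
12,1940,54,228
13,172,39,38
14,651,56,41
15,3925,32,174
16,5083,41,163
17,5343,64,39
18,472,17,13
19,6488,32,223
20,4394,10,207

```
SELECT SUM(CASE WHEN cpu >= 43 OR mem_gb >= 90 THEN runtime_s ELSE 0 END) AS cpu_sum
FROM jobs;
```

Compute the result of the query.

job_id=10: ✓ → 2333
job_id=11: ✓ → 2279
job_id=12: ✓ → 1940
job_id=13: ✗
job_id=14: ✓ → 651
job_id=15: ✓ → 3925
job_id=16: ✓ → 5083
job_id=17: ✓ → 5343
job_id=18: ✗
job_id=19: ✓ → 6488
job_id=20: ✓ → 4394
cpu_sum = 2333 + 2279 + 1940 + 651 + 3925 + 5083 + 5343 + 6488 + 4394 = 32436

32436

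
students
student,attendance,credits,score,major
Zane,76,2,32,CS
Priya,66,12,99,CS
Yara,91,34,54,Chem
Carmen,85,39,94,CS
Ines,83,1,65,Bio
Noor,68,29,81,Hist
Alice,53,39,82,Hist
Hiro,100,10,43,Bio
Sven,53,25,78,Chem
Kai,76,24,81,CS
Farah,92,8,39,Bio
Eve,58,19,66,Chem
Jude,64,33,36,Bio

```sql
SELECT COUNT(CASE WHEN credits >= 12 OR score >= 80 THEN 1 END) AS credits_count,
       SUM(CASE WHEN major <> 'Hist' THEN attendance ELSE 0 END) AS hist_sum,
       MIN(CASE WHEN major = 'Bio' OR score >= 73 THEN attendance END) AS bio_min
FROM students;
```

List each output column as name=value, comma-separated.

[credits_count: credits >= 12 OR score >= 80]
student=Zane: ✗
student=Priya: ✓ → 1
student=Yara: ✓ → 1
student=Carmen: ✓ → 1
student=Ines: ✗
student=Noor: ✓ → 1
student=Alice: ✓ → 1
student=Hiro: ✗
student=Sven: ✓ → 1
student=Kai: ✓ → 1
student=Farah: ✗
student=Eve: ✓ → 1
student=Jude: ✓ → 1
credits_count = COUNT(1, 1, 1, 1, 1, 1, 1, 1, 1) = 9
—
[hist_sum: major <> 'Hist']
student=Zane: ✓ → 76
student=Priya: ✓ → 66
student=Yara: ✓ → 91
student=Carmen: ✓ → 85
student=Ines: ✓ → 83
student=Noor: ✗
student=Alice: ✗
student=Hiro: ✓ → 100
student=Sven: ✓ → 53
student=Kai: ✓ → 76
student=Farah: ✓ → 92
student=Eve: ✓ → 58
student=Jude: ✓ → 64
hist_sum = 76 + 66 + 91 + 85 + 83 + 100 + 53 + 76 + 92 + 58 + 64 = 844
—
[bio_min: major = 'Bio' OR score >= 73]
student=Zane: ✗
student=Priya: ✓ → 66
student=Yara: ✗
student=Carmen: ✓ → 85
student=Ines: ✓ → 83
student=Noor: ✓ → 68
student=Alice: ✓ → 53
student=Hiro: ✓ → 100
student=Sven: ✓ → 53
student=Kai: ✓ → 76
student=Farah: ✓ → 92
student=Eve: ✗
student=Jude: ✓ → 64
bio_min = MIN(66, 85, 83, 68, 53, 100, 53, 76, 92, 64) = 53

credits_count=9, hist_sum=844, bio_min=53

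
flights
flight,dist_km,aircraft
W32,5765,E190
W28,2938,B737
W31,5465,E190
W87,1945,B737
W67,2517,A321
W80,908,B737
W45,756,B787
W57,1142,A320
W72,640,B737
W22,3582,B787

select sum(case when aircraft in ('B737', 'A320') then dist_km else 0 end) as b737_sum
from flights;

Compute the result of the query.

7573

flight=W32: ✗
flight=W28: ✓ → 2938
flight=W31: ✗
flight=W87: ✓ → 1945
flight=W67: ✗
flight=W80: ✓ → 908
flight=W45: ✗
flight=W57: ✓ → 1142
flight=W72: ✓ → 640
flight=W22: ✗
b737_sum = 2938 + 1945 + 908 + 1142 + 640 = 7573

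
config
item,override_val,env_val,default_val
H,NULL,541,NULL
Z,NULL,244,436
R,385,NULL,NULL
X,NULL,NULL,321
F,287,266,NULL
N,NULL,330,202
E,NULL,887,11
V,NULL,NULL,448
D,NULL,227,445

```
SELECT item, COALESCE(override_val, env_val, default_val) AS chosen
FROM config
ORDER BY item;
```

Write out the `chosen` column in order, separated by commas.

227, 887, 287, 541, 330, 385, 448, 321, 244

item=D: override_val=NULL, env_val=227 → 227
item=E: override_val=NULL, env_val=887 → 887
item=F: override_val=287 → 287
item=H: override_val=NULL, env_val=541 → 541
item=N: override_val=NULL, env_val=330 → 330
item=R: override_val=385 → 385
item=V: override_val=NULL, env_val=NULL, default_val=448 → 448
item=X: override_val=NULL, env_val=NULL, default_val=321 → 321
item=Z: override_val=NULL, env_val=244 → 244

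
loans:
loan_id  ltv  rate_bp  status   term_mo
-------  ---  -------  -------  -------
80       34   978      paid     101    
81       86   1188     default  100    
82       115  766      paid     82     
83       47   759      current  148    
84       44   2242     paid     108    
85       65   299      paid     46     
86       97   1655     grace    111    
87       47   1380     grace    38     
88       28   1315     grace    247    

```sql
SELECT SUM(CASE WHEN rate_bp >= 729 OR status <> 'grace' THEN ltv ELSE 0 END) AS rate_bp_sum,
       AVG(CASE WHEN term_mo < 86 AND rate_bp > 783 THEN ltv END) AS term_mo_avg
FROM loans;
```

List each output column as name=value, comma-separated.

rate_bp_sum=563, term_mo_avg=47

[rate_bp_sum: rate_bp >= 729 OR status <> 'grace']
loan_id=80: ✓ → 34
loan_id=81: ✓ → 86
loan_id=82: ✓ → 115
loan_id=83: ✓ → 47
loan_id=84: ✓ → 44
loan_id=85: ✓ → 65
loan_id=86: ✓ → 97
loan_id=87: ✓ → 47
loan_id=88: ✓ → 28
rate_bp_sum = 34 + 86 + 115 + 47 + 44 + 65 + 97 + 47 + 28 = 563
—
[term_mo_avg: term_mo < 86 AND rate_bp > 783]
loan_id=80: ✗
loan_id=81: ✗
loan_id=82: ✗
loan_id=83: ✗
loan_id=84: ✗
loan_id=85: ✗
loan_id=86: ✗
loan_id=87: ✓ → 47
loan_id=88: ✗
term_mo_avg = 47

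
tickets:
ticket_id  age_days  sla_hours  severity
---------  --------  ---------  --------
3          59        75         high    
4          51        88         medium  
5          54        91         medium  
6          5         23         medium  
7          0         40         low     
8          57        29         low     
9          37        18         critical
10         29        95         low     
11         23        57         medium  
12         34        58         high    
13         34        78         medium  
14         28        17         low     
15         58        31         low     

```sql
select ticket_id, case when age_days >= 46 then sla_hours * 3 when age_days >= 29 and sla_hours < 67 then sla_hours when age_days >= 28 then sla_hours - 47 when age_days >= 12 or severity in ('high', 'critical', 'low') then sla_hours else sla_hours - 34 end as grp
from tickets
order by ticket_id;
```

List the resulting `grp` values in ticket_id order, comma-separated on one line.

225, 264, 273, -11, 40, 87, 18, 48, 57, 58, 31, -30, 93

ticket_id=3: age_days >= 46 → 225
ticket_id=4: age_days >= 46 → 264
ticket_id=5: age_days >= 46 → 273
ticket_id=6: ELSE → -11
ticket_id=7: age_days >= 12 or severity in ('high', 'critical', 'low') → 40
ticket_id=8: age_days >= 46 → 87
ticket_id=9: age_days >= 29 and sla_hours < 67 → 18
ticket_id=10: age_days >= 28 → 48
ticket_id=11: age_days >= 12 or severity in ('high', 'critical', 'low') → 57
ticket_id=12: age_days >= 29 and sla_hours < 67 → 58
ticket_id=13: age_days >= 28 → 31
ticket_id=14: age_days >= 28 → -30
ticket_id=15: age_days >= 46 → 93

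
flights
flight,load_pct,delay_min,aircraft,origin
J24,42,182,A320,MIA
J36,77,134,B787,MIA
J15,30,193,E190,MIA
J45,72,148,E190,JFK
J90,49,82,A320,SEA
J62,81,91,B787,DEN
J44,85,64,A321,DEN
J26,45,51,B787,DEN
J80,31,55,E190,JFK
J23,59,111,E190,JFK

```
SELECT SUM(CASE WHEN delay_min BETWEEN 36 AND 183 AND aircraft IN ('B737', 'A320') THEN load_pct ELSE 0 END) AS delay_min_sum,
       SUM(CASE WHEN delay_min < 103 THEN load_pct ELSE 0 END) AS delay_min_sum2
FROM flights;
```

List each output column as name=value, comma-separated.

delay_min_sum=91, delay_min_sum2=291

[delay_min_sum: delay_min BETWEEN 36 AND 183 AND aircraft IN ('B737', 'A320')]
flight=J24: ✓ → 42
flight=J36: ✗
flight=J15: ✗
flight=J45: ✗
flight=J90: ✓ → 49
flight=J62: ✗
flight=J44: ✗
flight=J26: ✗
flight=J80: ✗
flight=J23: ✗
delay_min_sum = 42 + 49 = 91
—
[delay_min_sum2: delay_min < 103]
flight=J24: ✗
flight=J36: ✗
flight=J15: ✗
flight=J45: ✗
flight=J90: ✓ → 49
flight=J62: ✓ → 81
flight=J44: ✓ → 85
flight=J26: ✓ → 45
flight=J80: ✓ → 31
flight=J23: ✗
delay_min_sum2 = 49 + 81 + 85 + 45 + 31 = 291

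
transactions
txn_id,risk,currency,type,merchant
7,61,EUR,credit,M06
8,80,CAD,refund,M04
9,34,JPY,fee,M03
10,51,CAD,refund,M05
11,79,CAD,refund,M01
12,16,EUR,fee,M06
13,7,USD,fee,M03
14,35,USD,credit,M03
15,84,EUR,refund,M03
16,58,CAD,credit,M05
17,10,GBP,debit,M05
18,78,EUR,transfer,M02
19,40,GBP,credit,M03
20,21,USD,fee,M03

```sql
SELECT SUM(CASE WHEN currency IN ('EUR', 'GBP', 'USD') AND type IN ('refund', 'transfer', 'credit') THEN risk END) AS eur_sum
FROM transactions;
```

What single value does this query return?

txn_id=7: ✓ → 61
txn_id=8: ✗
txn_id=9: ✗
txn_id=10: ✗
txn_id=11: ✗
txn_id=12: ✗
txn_id=13: ✗
txn_id=14: ✓ → 35
txn_id=15: ✓ → 84
txn_id=16: ✗
txn_id=17: ✗
txn_id=18: ✓ → 78
txn_id=19: ✓ → 40
txn_id=20: ✗
eur_sum = 61 + 35 + 84 + 78 + 40 = 298

298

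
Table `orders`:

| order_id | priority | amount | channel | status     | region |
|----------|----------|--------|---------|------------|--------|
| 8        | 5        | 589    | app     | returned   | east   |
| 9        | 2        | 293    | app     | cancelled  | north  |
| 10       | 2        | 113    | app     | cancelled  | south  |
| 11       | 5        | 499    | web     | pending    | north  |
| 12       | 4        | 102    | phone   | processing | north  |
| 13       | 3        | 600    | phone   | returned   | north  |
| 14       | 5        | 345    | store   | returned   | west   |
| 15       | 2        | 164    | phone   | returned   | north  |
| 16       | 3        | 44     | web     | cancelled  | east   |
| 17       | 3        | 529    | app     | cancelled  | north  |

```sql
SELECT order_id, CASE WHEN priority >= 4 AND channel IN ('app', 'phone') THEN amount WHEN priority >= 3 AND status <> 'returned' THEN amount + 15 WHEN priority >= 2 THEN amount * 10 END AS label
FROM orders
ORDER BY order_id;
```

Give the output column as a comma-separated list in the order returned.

589, 2930, 1130, 514, 102, 6000, 3450, 1640, 59, 544

order_id=8: priority >= 4 AND channel IN ('app', 'phone') → 589
order_id=9: priority >= 2 → 2930
order_id=10: priority >= 2 → 1130
order_id=11: priority >= 3 AND status <> 'returned' → 514
order_id=12: priority >= 4 AND channel IN ('app', 'phone') → 102
order_id=13: priority >= 2 → 6000
order_id=14: priority >= 2 → 3450
order_id=15: priority >= 2 → 1640
order_id=16: priority >= 3 AND status <> 'returned' → 59
order_id=17: priority >= 3 AND status <> 'returned' → 544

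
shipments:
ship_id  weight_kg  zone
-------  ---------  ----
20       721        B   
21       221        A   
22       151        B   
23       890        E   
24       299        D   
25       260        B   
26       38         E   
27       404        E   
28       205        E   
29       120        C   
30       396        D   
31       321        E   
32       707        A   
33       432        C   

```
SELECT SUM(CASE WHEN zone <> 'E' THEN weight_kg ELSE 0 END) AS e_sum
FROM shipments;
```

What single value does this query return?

ship_id=20: ✓ → 721
ship_id=21: ✓ → 221
ship_id=22: ✓ → 151
ship_id=23: ✗
ship_id=24: ✓ → 299
ship_id=25: ✓ → 260
ship_id=26: ✗
ship_id=27: ✗
ship_id=28: ✗
ship_id=29: ✓ → 120
ship_id=30: ✓ → 396
ship_id=31: ✗
ship_id=32: ✓ → 707
ship_id=33: ✓ → 432
e_sum = 721 + 221 + 151 + 299 + 260 + 120 + 396 + 707 + 432 = 3307

3307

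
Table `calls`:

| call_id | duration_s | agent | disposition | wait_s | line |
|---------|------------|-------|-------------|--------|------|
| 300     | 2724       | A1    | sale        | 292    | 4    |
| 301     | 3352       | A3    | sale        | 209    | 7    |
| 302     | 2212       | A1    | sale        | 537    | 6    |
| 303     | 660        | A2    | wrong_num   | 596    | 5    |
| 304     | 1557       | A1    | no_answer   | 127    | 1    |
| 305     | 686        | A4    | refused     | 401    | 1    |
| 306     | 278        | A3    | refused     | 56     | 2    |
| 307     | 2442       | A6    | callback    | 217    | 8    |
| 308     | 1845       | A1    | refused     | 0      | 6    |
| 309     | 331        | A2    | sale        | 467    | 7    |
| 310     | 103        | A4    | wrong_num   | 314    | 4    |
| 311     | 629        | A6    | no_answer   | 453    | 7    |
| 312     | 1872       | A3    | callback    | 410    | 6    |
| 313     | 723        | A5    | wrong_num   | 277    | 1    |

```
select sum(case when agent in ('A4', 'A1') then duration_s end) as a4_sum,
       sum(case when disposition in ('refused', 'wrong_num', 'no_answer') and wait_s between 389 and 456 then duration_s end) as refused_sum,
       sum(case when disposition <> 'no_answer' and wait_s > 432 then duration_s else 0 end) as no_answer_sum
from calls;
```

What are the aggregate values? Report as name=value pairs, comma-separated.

[a4_sum: agent in ('A4', 'A1')]
call_id=300: ✓ → 2724
call_id=301: ✗
call_id=302: ✓ → 2212
call_id=303: ✗
call_id=304: ✓ → 1557
call_id=305: ✓ → 686
call_id=306: ✗
call_id=307: ✗
call_id=308: ✓ → 1845
call_id=309: ✗
call_id=310: ✓ → 103
call_id=311: ✗
call_id=312: ✗
call_id=313: ✗
a4_sum = 2724 + 2212 + 1557 + 686 + 1845 + 103 = 9127
—
[refused_sum: disposition in ('refused', 'wrong_num', 'no_answer') and wait_s between 389 and 456]
call_id=300: ✗
call_id=301: ✗
call_id=302: ✗
call_id=303: ✗
call_id=304: ✗
call_id=305: ✓ → 686
call_id=306: ✗
call_id=307: ✗
call_id=308: ✗
call_id=309: ✗
call_id=310: ✗
call_id=311: ✓ → 629
call_id=312: ✗
call_id=313: ✗
refused_sum = 686 + 629 = 1315
—
[no_answer_sum: disposition <> 'no_answer' and wait_s > 432]
call_id=300: ✗
call_id=301: ✗
call_id=302: ✓ → 2212
call_id=303: ✓ → 660
call_id=304: ✗
call_id=305: ✗
call_id=306: ✗
call_id=307: ✗
call_id=308: ✗
call_id=309: ✓ → 331
call_id=310: ✗
call_id=311: ✗
call_id=312: ✗
call_id=313: ✗
no_answer_sum = 2212 + 660 + 331 = 3203

a4_sum=9127, refused_sum=1315, no_answer_sum=3203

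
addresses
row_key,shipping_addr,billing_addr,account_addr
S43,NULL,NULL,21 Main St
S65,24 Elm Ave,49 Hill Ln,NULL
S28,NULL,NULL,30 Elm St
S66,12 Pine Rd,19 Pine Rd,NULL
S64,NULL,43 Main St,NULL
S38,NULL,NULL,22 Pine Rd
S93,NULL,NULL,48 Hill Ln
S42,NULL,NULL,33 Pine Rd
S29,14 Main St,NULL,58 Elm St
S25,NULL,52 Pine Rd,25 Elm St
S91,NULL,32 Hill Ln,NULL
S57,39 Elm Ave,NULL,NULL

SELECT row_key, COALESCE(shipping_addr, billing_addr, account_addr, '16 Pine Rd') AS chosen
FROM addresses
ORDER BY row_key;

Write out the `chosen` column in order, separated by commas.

row_key=S25: shipping_addr=NULL, billing_addr=52 Pine Rd → 52 Pine Rd
row_key=S28: shipping_addr=NULL, billing_addr=NULL, account_addr=30 Elm St → 30 Elm St
row_key=S29: shipping_addr=14 Main St → 14 Main St
row_key=S38: shipping_addr=NULL, billing_addr=NULL, account_addr=22 Pine Rd → 22 Pine Rd
row_key=S42: shipping_addr=NULL, billing_addr=NULL, account_addr=33 Pine Rd → 33 Pine Rd
row_key=S43: shipping_addr=NULL, billing_addr=NULL, account_addr=21 Main St → 21 Main St
row_key=S57: shipping_addr=39 Elm Ave → 39 Elm Ave
row_key=S64: shipping_addr=NULL, billing_addr=43 Main St → 43 Main St
row_key=S65: shipping_addr=24 Elm Ave → 24 Elm Ave
row_key=S66: shipping_addr=12 Pine Rd → 12 Pine Rd
row_key=S91: shipping_addr=NULL, billing_addr=32 Hill Ln → 32 Hill Ln
row_key=S93: shipping_addr=NULL, billing_addr=NULL, account_addr=48 Hill Ln → 48 Hill Ln

52 Pine Rd, 30 Elm St, 14 Main St, 22 Pine Rd, 33 Pine Rd, 21 Main St, 39 Elm Ave, 43 Main St, 24 Elm Ave, 12 Pine Rd, 32 Hill Ln, 48 Hill Ln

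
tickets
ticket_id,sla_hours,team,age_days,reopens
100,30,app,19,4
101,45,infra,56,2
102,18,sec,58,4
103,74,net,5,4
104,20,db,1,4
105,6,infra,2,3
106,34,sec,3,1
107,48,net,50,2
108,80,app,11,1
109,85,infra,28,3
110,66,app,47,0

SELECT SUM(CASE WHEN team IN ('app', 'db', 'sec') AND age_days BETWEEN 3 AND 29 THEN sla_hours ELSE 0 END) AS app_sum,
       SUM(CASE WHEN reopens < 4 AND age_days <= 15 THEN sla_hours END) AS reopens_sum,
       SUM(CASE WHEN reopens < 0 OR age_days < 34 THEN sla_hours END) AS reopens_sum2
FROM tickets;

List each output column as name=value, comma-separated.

app_sum=144, reopens_sum=120, reopens_sum2=329

[app_sum: team IN ('app', 'db', 'sec') AND age_days BETWEEN 3 AND 29]
ticket_id=100: ✓ → 30
ticket_id=101: ✗
ticket_id=102: ✗
ticket_id=103: ✗
ticket_id=104: ✗
ticket_id=105: ✗
ticket_id=106: ✓ → 34
ticket_id=107: ✗
ticket_id=108: ✓ → 80
ticket_id=109: ✗
ticket_id=110: ✗
app_sum = 30 + 34 + 80 = 144
—
[reopens_sum: reopens < 4 AND age_days <= 15]
ticket_id=100: ✗
ticket_id=101: ✗
ticket_id=102: ✗
ticket_id=103: ✗
ticket_id=104: ✗
ticket_id=105: ✓ → 6
ticket_id=106: ✓ → 34
ticket_id=107: ✗
ticket_id=108: ✓ → 80
ticket_id=109: ✗
ticket_id=110: ✗
reopens_sum = 6 + 34 + 80 = 120
—
[reopens_sum2: reopens < 0 OR age_days < 34]
ticket_id=100: ✓ → 30
ticket_id=101: ✗
ticket_id=102: ✗
ticket_id=103: ✓ → 74
ticket_id=104: ✓ → 20
ticket_id=105: ✓ → 6
ticket_id=106: ✓ → 34
ticket_id=107: ✗
ticket_id=108: ✓ → 80
ticket_id=109: ✓ → 85
ticket_id=110: ✗
reopens_sum2 = 30 + 74 + 20 + 6 + 34 + 80 + 85 = 329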